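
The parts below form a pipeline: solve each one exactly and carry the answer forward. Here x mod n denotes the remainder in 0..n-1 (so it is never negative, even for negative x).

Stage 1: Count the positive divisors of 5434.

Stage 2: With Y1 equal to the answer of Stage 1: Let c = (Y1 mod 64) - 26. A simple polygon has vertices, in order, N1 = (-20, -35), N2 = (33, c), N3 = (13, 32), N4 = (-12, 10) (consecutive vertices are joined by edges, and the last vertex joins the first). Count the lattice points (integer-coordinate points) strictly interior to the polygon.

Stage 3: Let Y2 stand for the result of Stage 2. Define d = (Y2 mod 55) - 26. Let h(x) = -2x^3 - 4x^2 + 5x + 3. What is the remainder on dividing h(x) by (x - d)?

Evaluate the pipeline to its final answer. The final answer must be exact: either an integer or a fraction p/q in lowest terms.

Stage 1: 5434 = 2 * 11 * 13 * 19; number of divisors = (1+1) * (1+1) * (1+1) * (1+1) = 16; answer 16
Stage 2: Y1 = 16; c = -10; cross terms: (-20*-10 - 33*-35)=1355, (33*32 - 13*-10)=1186, (13*10 - -12*32)=514, (-12*-35 - -20*10)=620; twice the area = |3675| = 3675; area = 3675/2; boundary points = 1 + 2 + 1 + 1 = 5; strictly interior points = area - boundary/2 + 1 = 1836; answer 1836
Stage 3: Y2 = 1836; d = -5; remainder = value at the root: -2*(-5)^3 - 4*(-5)^2 + 5*(-5)^1 + 3 = (250) + (-100) + (-25) + (3) = 128; answer 128

128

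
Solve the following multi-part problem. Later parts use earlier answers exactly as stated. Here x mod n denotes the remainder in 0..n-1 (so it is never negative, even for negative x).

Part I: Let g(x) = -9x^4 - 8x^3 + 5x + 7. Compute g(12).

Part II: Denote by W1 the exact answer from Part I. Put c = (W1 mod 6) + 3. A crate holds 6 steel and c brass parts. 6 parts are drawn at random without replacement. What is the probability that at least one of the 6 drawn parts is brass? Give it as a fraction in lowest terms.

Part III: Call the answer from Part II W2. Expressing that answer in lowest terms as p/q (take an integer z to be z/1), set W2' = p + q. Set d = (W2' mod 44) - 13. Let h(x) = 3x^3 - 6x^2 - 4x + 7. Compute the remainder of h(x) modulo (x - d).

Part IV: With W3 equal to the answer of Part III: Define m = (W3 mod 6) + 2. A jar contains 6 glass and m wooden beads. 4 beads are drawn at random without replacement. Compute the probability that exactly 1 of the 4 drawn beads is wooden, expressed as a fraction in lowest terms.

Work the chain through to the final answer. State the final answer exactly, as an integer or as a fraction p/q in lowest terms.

10/33

Part I: -9*(12)^4 - 8*(12)^3 + 5*(12)^1 + 7 = (-186624) + (-13824) + (60) + (7) = -200381; answer -200381
Part II: W1 = -200381; c = 4; total draws C(10,6) = 210; complement C(6,6) = 1; favorable 210 - 1 = 209; P = 209/210; answer 209/210
Part III: W2 = 209/210; threaded value p + q = 419; d = 10; remainder = value at the root: 3*(10)^3 - 6*(10)^2 - 4*(10)^1 + 7 = (3000) + (-600) + (-40) + (7) = 2367; answer 2367
Part IV: W3 = 2367; m = 5; total draws C(11,4) = 330; favorable C(5,1)*C(6,3) = 100; P = 10/33; answer 10/33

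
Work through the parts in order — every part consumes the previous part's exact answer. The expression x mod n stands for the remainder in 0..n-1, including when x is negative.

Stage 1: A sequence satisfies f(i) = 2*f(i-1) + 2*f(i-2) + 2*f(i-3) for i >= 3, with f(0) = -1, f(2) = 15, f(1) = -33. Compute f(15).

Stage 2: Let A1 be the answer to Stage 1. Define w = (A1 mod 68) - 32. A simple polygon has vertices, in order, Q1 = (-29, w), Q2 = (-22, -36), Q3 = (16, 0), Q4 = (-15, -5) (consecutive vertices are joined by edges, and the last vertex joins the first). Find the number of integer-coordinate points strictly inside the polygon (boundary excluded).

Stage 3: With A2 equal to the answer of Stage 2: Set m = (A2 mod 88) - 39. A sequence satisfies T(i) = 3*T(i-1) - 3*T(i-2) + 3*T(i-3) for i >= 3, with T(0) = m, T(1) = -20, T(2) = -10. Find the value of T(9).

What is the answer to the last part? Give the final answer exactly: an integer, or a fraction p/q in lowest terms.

-6588

Stage 1: f(3) = 2*(15) + 2*(-33) + 2*(-1) = -38; iterating: f(3)=-38, f(4)=-112, f(5)=-270, f(6)=-840, f(7)=-2444, f(8)=-7108, f(9)=-20784, f(10)=-60672, f(11)=-177128, f(12)=-517168, f(13)=-1509936, f(14)=-4408464, f(15)=-12871136; answer -12871136
Stage 2: A1 = -12871136; w = 8; cross terms: (-29*-36 - -22*8)=1220, (-22*0 - 16*-36)=576, (16*-5 - -15*0)=-80, (-15*8 - -29*-5)=-265; twice the area = |1451| = 1451; area = 1451/2; boundary points = 1 + 2 + 1 + 1 = 5; strictly interior points = area - boundary/2 + 1 = 724; answer 724
Stage 3: A2 = 724; m = -19; T(3) = 3*(-10) - 3*(-20) + 3*(-19) = -27; iterating: T(3)=-27, T(4)=-111, T(5)=-282, T(6)=-594, T(7)=-1269, T(8)=-2871, T(9)=-6588; answer -6588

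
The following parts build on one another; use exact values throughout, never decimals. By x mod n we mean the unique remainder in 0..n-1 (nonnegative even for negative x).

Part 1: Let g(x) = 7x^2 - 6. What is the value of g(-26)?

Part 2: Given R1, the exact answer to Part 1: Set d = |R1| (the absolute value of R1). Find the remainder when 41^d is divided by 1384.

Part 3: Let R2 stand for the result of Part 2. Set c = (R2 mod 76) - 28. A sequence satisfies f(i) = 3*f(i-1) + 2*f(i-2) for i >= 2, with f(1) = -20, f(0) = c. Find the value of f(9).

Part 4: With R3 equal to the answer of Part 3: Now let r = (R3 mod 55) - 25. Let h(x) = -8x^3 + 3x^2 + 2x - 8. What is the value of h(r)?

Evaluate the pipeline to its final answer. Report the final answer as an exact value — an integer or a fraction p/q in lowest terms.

-45656

Part 1: 7*(-26)^2 - 6 = (4732) + (-6) = 4726; answer 4726
Part 2: R1 = 4726; d = 4726; squarings mod 1384: 41^1=41, 41^2=297, 41^4=1017, 41^8=441, 41^16=721, 41^32=841, 41^64=57, 41^128=481, 41^256=233, 41^512=313, 41^1024=1089, 41^2048=1217, 41^4096=209; 41^4726 = 41^2 * 41^4 * 41^16 * 41^32 * 41^64 * 41^512 * 41^4096 = 313 (mod 1384); answer 313
Part 3: R2 = 313; c = -19; f(2) = 3*(-20) + 2*(-19) = -98; iterating: f(2)=-98, f(3)=-334, f(4)=-1198, f(5)=-4262, f(6)=-15182, f(7)=-54070, f(8)=-192574, f(9)=-685862; answer -685862
Part 4: R3 = -685862; r = 18; -8*(18)^3 + 3*(18)^2 + 2*(18)^1 - 8 = (-46656) + (972) + (36) + (-8) = -45656; answer -45656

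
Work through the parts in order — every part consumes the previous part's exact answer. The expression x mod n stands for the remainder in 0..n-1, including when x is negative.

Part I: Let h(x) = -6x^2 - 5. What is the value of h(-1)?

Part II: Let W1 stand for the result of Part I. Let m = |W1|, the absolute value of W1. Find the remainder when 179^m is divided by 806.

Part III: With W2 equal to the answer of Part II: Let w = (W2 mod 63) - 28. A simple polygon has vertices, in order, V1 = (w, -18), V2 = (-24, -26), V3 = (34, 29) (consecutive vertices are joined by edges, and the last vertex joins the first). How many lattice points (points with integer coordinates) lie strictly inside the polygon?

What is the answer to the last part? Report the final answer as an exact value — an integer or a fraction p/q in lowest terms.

Part I: -6*(-1)^2 - 5 = (-6) + (-5) = -11; answer -11
Part II: W1 = -11; m = 11; squarings mod 806: 179^1=179, 179^2=607, 179^4=107, 179^8=165; 179^11 = 179^1 * 179^2 * 179^8 = 693 (mod 806); answer 693
Part III: W2 = 693; w = -28; cross terms: (-28*-26 - -24*-18)=296, (-24*29 - 34*-26)=188, (34*-18 - -28*29)=200; twice the area = |684| = 684; area = 342; boundary points = 4 + 1 + 1 = 6; strictly interior points = area - boundary/2 + 1 = 340; answer 340

340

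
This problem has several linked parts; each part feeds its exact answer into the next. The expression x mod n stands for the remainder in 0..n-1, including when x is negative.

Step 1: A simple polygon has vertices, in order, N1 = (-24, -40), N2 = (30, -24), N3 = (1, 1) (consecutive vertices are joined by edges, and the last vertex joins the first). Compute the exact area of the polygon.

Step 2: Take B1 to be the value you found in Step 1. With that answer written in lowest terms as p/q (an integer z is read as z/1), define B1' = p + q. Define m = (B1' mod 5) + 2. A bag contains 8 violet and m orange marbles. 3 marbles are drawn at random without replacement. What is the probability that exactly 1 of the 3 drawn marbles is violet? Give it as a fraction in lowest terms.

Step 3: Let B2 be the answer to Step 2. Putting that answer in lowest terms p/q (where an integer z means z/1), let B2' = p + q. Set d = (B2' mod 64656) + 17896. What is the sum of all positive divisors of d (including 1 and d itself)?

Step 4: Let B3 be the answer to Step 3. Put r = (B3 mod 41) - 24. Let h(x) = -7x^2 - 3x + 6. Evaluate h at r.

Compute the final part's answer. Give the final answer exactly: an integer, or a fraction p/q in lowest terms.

Step 1: cross terms: (-24*-24 - 30*-40)=1776, (30*1 - 1*-24)=54, (1*-40 - -24*1)=-16; twice the area = |1814| = 1814; area = 907; answer 907
Step 2: B1 = 907; threaded value p + q = 908; m = 5; total draws C(13,3) = 286; favorable C(8,1)*C(5,2) = 80; P = 40/143; answer 40/143
Step 3: B2 = 40/143; threaded value p + q = 183; d = 18079; 18079 = 101 * 179; sigma = (1 + 101) * (1 + 179) = 102 * 180 = 18360; answer 18360
Step 4: B3 = 18360; r = 9; -7*(9)^2 - 3*(9)^1 + 6 = (-567) + (-27) + (6) = -588; answer -588

-588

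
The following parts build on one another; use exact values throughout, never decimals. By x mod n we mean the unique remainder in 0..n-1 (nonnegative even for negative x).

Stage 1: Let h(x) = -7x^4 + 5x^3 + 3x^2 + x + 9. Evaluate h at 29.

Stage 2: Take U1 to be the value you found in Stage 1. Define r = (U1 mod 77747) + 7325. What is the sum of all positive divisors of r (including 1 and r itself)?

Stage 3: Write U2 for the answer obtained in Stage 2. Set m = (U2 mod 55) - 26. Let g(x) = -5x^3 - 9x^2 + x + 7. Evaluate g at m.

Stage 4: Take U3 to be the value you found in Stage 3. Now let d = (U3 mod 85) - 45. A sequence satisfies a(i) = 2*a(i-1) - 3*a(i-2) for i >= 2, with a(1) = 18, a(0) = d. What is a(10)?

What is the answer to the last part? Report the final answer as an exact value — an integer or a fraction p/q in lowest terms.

Stage 1: -7*(29)^4 + 5*(29)^3 + 3*(29)^2 + 1*(29)^1 + 9 = (-4950967) + (121945) + (2523) + (29) + (9) = -4826461; answer -4826461
Stage 2: U1 = -4826461; r = 78925; 78925 = 5^2 * 7 * 11 * 41; sigma = (1 + 5 + 25) * (1 + 7) * (1 + 11) * (1 + 41) = 31 * 8 * 12 * 42 = 124992; answer 124992
Stage 3: U2 = 124992; m = 6; -5*(6)^3 - 9*(6)^2 + 1*(6)^1 + 7 = (-1080) + (-324) + (6) + (7) = -1391; answer -1391
Stage 4: U3 = -1391; d = 9; a(2) = 2*(18) - 3*(9) = 9; iterating: a(2)=9, a(3)=-36, a(4)=-99, a(5)=-90, a(6)=117, a(7)=504, a(8)=657, a(9)=-198, a(10)=-2367; answer -2367

-2367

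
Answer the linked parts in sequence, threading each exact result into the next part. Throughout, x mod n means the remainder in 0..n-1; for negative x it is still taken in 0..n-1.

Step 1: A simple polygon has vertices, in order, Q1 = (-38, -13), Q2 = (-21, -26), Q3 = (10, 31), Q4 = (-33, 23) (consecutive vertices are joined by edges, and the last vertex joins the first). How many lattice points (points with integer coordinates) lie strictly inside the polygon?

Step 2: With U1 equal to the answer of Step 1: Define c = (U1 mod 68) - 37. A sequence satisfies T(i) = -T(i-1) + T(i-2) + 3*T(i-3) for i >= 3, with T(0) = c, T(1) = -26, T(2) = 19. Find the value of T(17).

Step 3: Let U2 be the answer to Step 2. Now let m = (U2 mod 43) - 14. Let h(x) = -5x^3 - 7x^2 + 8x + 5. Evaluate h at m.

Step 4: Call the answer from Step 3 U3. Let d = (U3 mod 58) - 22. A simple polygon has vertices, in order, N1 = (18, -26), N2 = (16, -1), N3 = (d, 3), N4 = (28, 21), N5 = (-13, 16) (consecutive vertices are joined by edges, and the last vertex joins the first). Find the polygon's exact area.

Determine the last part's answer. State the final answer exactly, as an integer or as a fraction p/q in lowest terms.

Step 1: cross terms: (-38*-26 - -21*-13)=715, (-21*31 - 10*-26)=-391, (10*23 - -33*31)=1253, (-33*-13 - -38*23)=1303; twice the area = |2880| = 2880; area = 1440; boundary points = 1 + 1 + 1 + 1 = 4; strictly interior points = area - boundary/2 + 1 = 1439; answer 1439
Step 2: U1 = 1439; c = -26; T(3) = -1*(19) + 1*(-26) + 3*(-26) = -123; iterating: T(3)=-123, T(4)=64, T(5)=-130, T(6)=-175, T(7)=237, T(8)=-802, T(9)=514, T(10)=-605, T(11)=-1287, T(12)=2224, T(13)=-5326, T(14)=3689, T(15)=-2343, T(16)=-9946, T(17)=18670; answer 18670
Step 3: U2 = 18670; m = -6; -5*(-6)^3 - 7*(-6)^2 + 8*(-6)^1 + 5 = (1080) + (-252) + (-48) + (5) = 785; answer 785
Step 4: U3 = 785; d = 9; cross terms: (18*-1 - 16*-26)=398, (16*3 - 9*-1)=57, (9*21 - 28*3)=105, (28*16 - -13*21)=721, (-13*-26 - 18*16)=50; twice the area = |1331| = 1331; area = 1331/2; answer 1331/2

1331/2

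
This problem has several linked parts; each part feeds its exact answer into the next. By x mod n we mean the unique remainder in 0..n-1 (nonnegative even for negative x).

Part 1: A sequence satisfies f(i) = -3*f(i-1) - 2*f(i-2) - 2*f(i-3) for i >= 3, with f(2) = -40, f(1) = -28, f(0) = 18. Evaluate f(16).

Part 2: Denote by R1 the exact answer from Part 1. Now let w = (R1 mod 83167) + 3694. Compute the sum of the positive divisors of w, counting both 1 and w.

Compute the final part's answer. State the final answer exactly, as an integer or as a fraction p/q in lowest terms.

108924

Part 1: f(3) = -3*(-40) - 2*(-28) - 2*(18) = 140; iterating: f(3)=140, f(4)=-284, f(5)=652, f(6)=-1668, f(7)=4268, f(8)=-10772, f(9)=27116, f(10)=-68340, f(11)=172332, f(12)=-434548, f(13)=1095660, f(14)=-2762548, f(15)=6965420, f(16)=-17562484; answer -17562484
Part 2: R1 = -17562484; w = 72614; 72614 = 2 * 36307; sigma = (1 + 2) * (1 + 36307) = 3 * 36308 = 108924; answer 108924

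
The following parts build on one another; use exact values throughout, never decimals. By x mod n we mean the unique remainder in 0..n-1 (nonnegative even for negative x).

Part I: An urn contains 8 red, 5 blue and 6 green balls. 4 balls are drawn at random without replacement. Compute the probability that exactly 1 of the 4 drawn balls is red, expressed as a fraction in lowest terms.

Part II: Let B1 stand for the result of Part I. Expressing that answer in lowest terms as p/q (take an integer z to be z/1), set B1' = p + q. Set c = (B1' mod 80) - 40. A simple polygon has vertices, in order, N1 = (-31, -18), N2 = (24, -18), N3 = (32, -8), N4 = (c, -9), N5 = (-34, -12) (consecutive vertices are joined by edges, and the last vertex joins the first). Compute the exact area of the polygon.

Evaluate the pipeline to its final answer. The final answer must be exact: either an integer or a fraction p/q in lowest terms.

524

Part I: total draws C(19,4) = 3876; favorable C(8,1)*C(11,3) = 1320; P = 110/323; answer 110/323
Part II: B1 = 110/323; threaded value p + q = 433; c = -7; cross terms: (-31*-18 - 24*-18)=990, (24*-8 - 32*-18)=384, (32*-9 - -7*-8)=-344, (-7*-12 - -34*-9)=-222, (-34*-18 - -31*-12)=240; twice the area = |1048| = 1048; area = 524; answer 524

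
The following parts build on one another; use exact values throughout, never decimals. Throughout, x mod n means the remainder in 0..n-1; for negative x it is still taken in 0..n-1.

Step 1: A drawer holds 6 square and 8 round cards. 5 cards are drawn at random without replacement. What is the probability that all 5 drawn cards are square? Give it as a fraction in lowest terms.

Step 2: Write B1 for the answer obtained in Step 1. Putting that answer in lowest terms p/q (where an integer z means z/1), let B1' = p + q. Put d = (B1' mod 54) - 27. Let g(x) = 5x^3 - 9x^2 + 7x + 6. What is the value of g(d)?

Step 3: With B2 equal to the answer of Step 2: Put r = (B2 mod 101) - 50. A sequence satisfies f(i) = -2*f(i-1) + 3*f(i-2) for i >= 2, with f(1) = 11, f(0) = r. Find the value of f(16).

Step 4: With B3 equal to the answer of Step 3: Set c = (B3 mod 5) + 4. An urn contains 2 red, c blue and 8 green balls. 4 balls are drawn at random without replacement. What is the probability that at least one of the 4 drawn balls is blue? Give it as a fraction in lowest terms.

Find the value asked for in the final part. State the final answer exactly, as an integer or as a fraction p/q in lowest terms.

Step 1: total draws C(14,5) = 2002; favorable C(6,5) = 6; P = 3/1001; answer 3/1001
Step 2: B1 = 3/1001; threaded value p + q = 1004; d = 5; 5*(5)^3 - 9*(5)^2 + 7*(5)^1 + 6 = (625) + (-225) + (35) + (6) = 441; answer 441
Step 3: B2 = 441; r = -13; f(2) = -2*(11) + 3*(-13) = -61; iterating: f(2)=-61, f(3)=155, f(4)=-493, f(5)=1451, f(6)=-4381, f(7)=13115, f(8)=-39373, f(9)=118091, f(10)=-354301, f(11)=1062875, f(12)=-3188653, f(13)=9565931, f(14)=-28697821, f(15)=86093435, f(16)=-258280333; answer -258280333
Step 4: B3 = -258280333; c = 6; total draws C(16,4) = 1820; complement C(10,4) = 210; favorable 1820 - 210 = 1610; P = 23/26; answer 23/26

23/26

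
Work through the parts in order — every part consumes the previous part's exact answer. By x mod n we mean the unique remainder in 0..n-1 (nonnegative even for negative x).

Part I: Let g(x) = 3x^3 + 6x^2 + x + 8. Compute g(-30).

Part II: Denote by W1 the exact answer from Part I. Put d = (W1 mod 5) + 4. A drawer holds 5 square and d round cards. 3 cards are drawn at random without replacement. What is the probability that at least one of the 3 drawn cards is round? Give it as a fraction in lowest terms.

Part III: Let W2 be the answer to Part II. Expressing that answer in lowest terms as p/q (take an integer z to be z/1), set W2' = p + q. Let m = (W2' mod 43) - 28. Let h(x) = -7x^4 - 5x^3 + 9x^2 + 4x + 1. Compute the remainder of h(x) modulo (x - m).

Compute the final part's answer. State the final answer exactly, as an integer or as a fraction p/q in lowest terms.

Part I: 3*(-30)^3 + 6*(-30)^2 + 1*(-30)^1 + 8 = (-81000) + (5400) + (-30) + (8) = -75622; answer -75622
Part II: W1 = -75622; d = 7; total draws C(12,3) = 220; complement C(5,3) = 10; favorable 220 - 10 = 210; P = 21/22; answer 21/22
Part III: W2 = 21/22; threaded value p + q = 43; m = -28; remainder = value at the root: -7*(-28)^4 - 5*(-28)^3 + 9*(-28)^2 + 4*(-28)^1 + 1 = (-4302592) + (109760) + (7056) + (-112) + (1) = -4185887; answer -4185887

-4185887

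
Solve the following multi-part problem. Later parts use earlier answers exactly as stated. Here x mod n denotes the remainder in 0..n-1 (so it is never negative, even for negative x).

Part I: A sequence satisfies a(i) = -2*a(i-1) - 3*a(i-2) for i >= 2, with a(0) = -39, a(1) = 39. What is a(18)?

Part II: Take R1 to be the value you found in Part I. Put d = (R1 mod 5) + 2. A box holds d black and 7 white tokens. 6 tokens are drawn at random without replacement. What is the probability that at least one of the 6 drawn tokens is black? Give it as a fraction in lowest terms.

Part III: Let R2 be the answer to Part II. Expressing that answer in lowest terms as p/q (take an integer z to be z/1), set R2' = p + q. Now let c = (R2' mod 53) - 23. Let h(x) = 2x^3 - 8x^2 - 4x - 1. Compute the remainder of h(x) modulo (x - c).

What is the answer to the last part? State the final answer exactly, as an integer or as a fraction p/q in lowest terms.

-25

Part I: a(2) = -2*(39) - 3*(-39) = 39; iterating: a(2)=39, a(3)=-195, a(4)=273, a(5)=39, a(6)=-897, a(7)=1677, a(8)=-663, a(9)=-3705, a(10)=9399, a(11)=-7683, a(12)=-12831, a(13)=48711, a(14)=-58929, a(15)=-28275, a(16)=233337, a(17)=-381849, a(18)=63687; answer 63687
Part II: R1 = 63687; d = 4; total draws C(11,6) = 462; complement C(7,6) = 7; favorable 462 - 7 = 455; P = 65/66; answer 65/66
Part III: R2 = 65/66; threaded value p + q = 131; c = 2; remainder = value at the root: 2*(2)^3 - 8*(2)^2 - 4*(2)^1 - 1 = (16) + (-32) + (-8) + (-1) = -25; answer -25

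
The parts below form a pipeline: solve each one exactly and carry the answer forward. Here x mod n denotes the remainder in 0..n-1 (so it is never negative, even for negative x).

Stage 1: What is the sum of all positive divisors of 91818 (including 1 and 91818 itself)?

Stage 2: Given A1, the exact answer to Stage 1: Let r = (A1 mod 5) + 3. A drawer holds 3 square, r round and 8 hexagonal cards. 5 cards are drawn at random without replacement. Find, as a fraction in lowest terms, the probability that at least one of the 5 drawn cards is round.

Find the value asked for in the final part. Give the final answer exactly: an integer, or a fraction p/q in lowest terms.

Stage 1: 91818 = 2 * 3^2 * 5101; sigma = (1 + 2) * (1 + 3 + 9) * (1 + 5101) = 3 * 13 * 5102 = 198978; answer 198978
Stage 2: A1 = 198978; r = 6; total draws C(17,5) = 6188; complement C(11,5) = 462; favorable 6188 - 462 = 5726; P = 409/442; answer 409/442

409/442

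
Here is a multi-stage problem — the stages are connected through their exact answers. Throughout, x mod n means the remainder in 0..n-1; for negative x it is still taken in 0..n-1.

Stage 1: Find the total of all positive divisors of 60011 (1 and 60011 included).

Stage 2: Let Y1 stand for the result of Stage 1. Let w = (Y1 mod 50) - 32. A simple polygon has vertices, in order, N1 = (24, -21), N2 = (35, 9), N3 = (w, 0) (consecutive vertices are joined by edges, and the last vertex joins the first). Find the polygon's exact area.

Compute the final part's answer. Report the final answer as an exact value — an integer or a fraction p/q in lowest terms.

Stage 1: 60011 = 7 * 8573; sigma = (1 + 7) * (1 + 8573) = 8 * 8574 = 68592; answer 68592
Stage 2: Y1 = 68592; w = 10; cross terms: (24*9 - 35*-21)=951, (35*0 - 10*9)=-90, (10*-21 - 24*0)=-210; twice the area = |651| = 651; area = 651/2; answer 651/2

651/2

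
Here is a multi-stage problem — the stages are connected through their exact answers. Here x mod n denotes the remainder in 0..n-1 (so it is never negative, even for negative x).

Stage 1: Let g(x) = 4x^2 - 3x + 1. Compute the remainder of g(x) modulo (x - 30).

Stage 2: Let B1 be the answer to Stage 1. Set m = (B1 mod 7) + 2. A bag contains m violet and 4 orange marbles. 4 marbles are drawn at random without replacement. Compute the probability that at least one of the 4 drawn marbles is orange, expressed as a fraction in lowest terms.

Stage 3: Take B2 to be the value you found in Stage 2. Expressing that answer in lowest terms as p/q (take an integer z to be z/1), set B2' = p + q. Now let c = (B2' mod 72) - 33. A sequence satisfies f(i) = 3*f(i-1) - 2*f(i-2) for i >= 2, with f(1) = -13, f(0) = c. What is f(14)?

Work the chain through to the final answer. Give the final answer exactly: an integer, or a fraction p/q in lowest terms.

Stage 1: remainder = value at the root: 4*(30)^2 - 3*(30)^1 + 1 = (3600) + (-90) + (1) = 3511; answer 3511
Stage 2: B1 = 3511; m = 6; total draws C(10,4) = 210; complement C(6,4) = 15; favorable 210 - 15 = 195; P = 13/14; answer 13/14
Stage 3: B2 = 13/14; threaded value p + q = 27; c = -6; f(2) = 3*(-13) - 2*(-6) = -27; iterating: f(2)=-27, f(3)=-55, f(4)=-111, f(5)=-223, f(6)=-447, f(7)=-895, f(8)=-1791, f(9)=-3583, f(10)=-7167, f(11)=-14335, f(12)=-28671, f(13)=-57343, f(14)=-114687; answer -114687

-114687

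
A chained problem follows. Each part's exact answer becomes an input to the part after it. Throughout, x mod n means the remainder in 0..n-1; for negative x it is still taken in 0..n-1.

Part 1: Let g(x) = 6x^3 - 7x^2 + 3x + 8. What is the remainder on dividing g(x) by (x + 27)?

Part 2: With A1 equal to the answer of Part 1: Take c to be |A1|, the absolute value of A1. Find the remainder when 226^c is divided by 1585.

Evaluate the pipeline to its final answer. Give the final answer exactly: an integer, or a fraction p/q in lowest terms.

306

Part 1: remainder = value at the root: 6*(-27)^3 - 7*(-27)^2 + 3*(-27)^1 + 8 = (-118098) + (-5103) + (-81) + (8) = -123274; answer -123274
Part 2: A1 = -123274; c = 123274; squarings mod 1585: 226^1=226, 226^2=356, 226^4=1521, 226^8=926, 226^16=1576, 226^32=81, 226^64=221, 226^128=1291, 226^256=846, 226^512=881, 226^1024=1096, 226^2048=1371, 226^4096=1416, 226^8192=31, 226^16384=961, 226^32768=1051, 226^65536=1441; 226^123274 = 226^2 * 226^8 * 226^128 * 226^256 * 226^8192 * 226^16384 * 226^32768 * 226^65536 = 306 (mod 1585); answer 306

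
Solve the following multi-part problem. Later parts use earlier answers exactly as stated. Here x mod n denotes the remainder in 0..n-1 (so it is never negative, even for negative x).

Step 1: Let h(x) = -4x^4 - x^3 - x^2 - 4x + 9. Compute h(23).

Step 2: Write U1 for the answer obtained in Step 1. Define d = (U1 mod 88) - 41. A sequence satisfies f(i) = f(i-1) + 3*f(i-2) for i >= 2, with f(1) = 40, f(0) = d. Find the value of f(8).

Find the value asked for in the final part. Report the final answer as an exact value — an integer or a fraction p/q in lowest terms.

15664

Step 1: -4*(23)^4 - 1*(23)^3 - 1*(23)^2 - 4*(23)^1 + 9 = (-1119364) + (-12167) + (-529) + (-92) + (9) = -1132143; answer -1132143
Step 2: U1 = -1132143; d = 24; f(2) = 1*(40) + 3*(24) = 112; iterating: f(2)=112, f(3)=232, f(4)=568, f(5)=1264, f(6)=2968, f(7)=6760, f(8)=15664; answer 15664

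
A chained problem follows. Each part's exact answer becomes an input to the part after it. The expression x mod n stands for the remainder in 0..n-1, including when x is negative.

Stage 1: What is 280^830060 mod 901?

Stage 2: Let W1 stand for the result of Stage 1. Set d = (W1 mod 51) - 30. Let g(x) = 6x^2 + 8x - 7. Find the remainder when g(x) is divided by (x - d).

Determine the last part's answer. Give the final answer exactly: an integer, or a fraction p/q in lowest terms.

2553

Stage 1: squarings mod 901: 280^1=280, 280^2=13, 280^4=169, 280^8=630, 280^16=460, 280^32=766, 280^64=205, 280^128=579, 280^256=69, 280^512=256, 280^1024=664, 280^2048=307, 280^4096=545, 280^8192=596, 280^16384=222, 280^32768=630, 280^65536=460, 280^131072=766, 280^262144=205, 280^524288=579; 280^830060 = 280^4 * 280^8 * 280^32 * 280^64 * 280^512 * 280^2048 * 280^8192 * 280^32768 * 280^262144 * 280^524288 = 611 (mod 901); answer 611
Stage 2: W1 = 611; d = 20; remainder = value at the root: 6*(20)^2 + 8*(20)^1 - 7 = (2400) + (160) + (-7) = 2553; answer 2553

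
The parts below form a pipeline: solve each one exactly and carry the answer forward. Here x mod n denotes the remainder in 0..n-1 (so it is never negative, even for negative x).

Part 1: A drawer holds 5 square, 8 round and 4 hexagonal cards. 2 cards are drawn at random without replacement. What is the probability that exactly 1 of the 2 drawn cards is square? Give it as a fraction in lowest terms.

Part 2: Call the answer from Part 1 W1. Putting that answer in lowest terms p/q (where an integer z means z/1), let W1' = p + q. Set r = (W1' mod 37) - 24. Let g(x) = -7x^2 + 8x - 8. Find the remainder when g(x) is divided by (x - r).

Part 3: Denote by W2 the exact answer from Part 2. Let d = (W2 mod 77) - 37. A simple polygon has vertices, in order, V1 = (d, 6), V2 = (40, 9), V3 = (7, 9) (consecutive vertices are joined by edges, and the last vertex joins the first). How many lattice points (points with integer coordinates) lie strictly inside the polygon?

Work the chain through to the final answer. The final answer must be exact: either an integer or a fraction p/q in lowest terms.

Part 1: total draws C(17,2) = 136; favorable C(5,1)*C(12,1) = 60; P = 15/34; answer 15/34
Part 2: W1 = 15/34; threaded value p + q = 49; r = -12; remainder = value at the root: -7*(-12)^2 + 8*(-12)^1 - 8 = (-1008) + (-96) + (-8) = -1112; answer -1112
Part 3: W2 = -1112; d = 6; cross terms: (6*9 - 40*6)=-186, (40*9 - 7*9)=297, (7*6 - 6*9)=-12; twice the area = |99| = 99; area = 99/2; boundary points = 1 + 33 + 1 = 35; strictly interior points = area - boundary/2 + 1 = 33; answer 33

33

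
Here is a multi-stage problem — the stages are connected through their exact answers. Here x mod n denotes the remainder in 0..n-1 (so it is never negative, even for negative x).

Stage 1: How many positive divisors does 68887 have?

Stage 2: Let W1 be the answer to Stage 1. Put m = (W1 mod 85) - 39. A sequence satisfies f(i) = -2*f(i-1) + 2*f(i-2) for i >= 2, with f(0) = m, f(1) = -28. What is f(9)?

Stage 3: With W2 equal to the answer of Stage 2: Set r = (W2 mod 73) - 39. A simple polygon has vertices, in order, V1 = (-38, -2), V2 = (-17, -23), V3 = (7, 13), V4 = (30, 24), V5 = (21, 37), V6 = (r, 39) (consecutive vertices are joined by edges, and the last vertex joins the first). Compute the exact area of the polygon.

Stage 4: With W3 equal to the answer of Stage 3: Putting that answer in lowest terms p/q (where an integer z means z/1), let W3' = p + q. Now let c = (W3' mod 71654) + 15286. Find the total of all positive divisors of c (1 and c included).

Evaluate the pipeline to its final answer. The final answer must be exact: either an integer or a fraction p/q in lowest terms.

18012

Stage 1: 68887 = 7 * 13 * 757; number of divisors = (1+1) * (1+1) * (1+1) = 8; answer 8
Stage 2: W1 = 8; m = -31; f(2) = -2*(-28) + 2*(-31) = -6; iterating: f(2)=-6, f(3)=-44, f(4)=76, f(5)=-240, f(6)=632, f(7)=-1744, f(8)=4752, f(9)=-12992; answer -12992
Stage 3: W2 = -12992; r = -37; cross terms: (-38*-23 - -17*-2)=840, (-17*13 - 7*-23)=-60, (7*24 - 30*13)=-222, (30*37 - 21*24)=606, (21*39 - -37*37)=2188, (-37*-2 - -38*39)=1556; twice the area = |4908| = 4908; area = 2454; answer 2454
Stage 4: W3 = 2454; threaded value p + q = 2455; c = 17741; 17741 = 113 * 157; sigma = (1 + 113) * (1 + 157) = 114 * 158 = 18012; answer 18012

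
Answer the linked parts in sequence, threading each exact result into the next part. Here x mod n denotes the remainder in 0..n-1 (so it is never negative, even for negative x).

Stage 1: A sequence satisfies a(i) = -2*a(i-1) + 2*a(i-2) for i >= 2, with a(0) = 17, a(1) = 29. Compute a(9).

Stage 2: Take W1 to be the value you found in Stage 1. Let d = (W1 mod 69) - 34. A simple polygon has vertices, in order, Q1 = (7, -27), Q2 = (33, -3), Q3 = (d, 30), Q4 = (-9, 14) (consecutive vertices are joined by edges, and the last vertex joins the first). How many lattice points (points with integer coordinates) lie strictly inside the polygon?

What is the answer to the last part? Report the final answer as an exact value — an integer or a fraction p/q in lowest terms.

Stage 1: a(2) = -2*(29) + 2*(17) = -24; iterating: a(2)=-24, a(3)=106, a(4)=-260, a(5)=732, a(6)=-1984, a(7)=5432, a(8)=-14832, a(9)=40528; answer 40528
Stage 2: W1 = 40528; d = -9; cross terms: (7*-3 - 33*-27)=870, (33*30 - -9*-3)=963, (-9*14 - -9*30)=144, (-9*-27 - 7*14)=145; twice the area = |2122| = 2122; area = 1061; boundary points = 2 + 3 + 16 + 1 = 22; strictly interior points = area - boundary/2 + 1 = 1051; answer 1051

1051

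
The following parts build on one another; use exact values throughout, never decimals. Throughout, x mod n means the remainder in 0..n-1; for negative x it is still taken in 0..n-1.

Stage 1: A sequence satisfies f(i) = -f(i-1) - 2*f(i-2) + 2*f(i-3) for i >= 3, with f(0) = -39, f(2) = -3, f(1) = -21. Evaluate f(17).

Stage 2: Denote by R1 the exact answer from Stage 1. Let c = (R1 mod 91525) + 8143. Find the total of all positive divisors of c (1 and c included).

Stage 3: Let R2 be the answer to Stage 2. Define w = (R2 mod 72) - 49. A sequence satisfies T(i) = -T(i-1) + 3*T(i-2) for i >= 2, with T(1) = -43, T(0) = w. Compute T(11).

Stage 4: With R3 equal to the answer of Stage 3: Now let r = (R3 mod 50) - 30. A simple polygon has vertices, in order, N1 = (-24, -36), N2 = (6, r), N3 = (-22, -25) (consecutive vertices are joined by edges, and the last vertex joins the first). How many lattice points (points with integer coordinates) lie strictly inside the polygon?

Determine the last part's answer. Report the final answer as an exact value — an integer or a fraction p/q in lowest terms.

Stage 1: f(3) = -1*(-3) - 2*(-21) + 2*(-39) = -33; iterating: f(3)=-33, f(4)=-3, f(5)=63, f(6)=-123, f(7)=-9, f(8)=381, f(9)=-609, f(10)=-171, f(11)=2151, f(12)=-3027, f(13)=-1617, f(14)=11973, f(15)=-14793, f(16)=-12387, f(17)=65919; answer 65919
Stage 2: R1 = 65919; c = 74062; 74062 = 2 * 19 * 1949; sigma = (1 + 2) * (1 + 19) * (1 + 1949) = 3 * 20 * 1950 = 117000; answer 117000
Stage 3: R2 = 117000; w = -49; T(2) = -1*(-43) + 3*(-49) = -104; iterating: T(2)=-104, T(3)=-25, T(4)=-287, T(5)=212, T(6)=-1073, T(7)=1709, T(8)=-4928, T(9)=10055, T(10)=-24839, T(11)=55004; answer 55004
Stage 4: R3 = 55004; r = -26; cross terms: (-24*-26 - 6*-36)=840, (6*-25 - -22*-26)=-722, (-22*-36 - -24*-25)=192; twice the area = |310| = 310; area = 155; boundary points = 10 + 1 + 1 = 12; strictly interior points = area - boundary/2 + 1 = 150; answer 150

150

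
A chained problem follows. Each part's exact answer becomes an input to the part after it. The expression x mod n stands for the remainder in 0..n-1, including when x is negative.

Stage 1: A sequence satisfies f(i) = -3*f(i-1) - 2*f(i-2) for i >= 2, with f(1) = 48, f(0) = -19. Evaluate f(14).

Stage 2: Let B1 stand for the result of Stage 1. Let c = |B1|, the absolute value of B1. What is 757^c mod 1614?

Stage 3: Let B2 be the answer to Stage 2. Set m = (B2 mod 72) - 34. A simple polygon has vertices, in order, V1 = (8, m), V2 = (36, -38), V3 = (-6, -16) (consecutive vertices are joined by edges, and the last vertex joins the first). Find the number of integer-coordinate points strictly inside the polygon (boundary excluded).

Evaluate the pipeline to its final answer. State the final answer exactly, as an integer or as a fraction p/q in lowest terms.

Stage 1: f(2) = -3*(48) - 2*(-19) = -106; iterating: f(2)=-106, f(3)=222, f(4)=-454, f(5)=918, f(6)=-1846, f(7)=3702, f(8)=-7414, f(9)=14838, f(10)=-29686, f(11)=59382, f(12)=-118774, f(13)=237558, f(14)=-475126; answer -475126
Stage 2: B1 = -475126; c = 475126; squarings mod 1614: 757^1=757, 757^2=79, 757^4=1399, 757^8=1033, 757^16=235, 757^32=349, 757^64=751, 757^128=715, 757^256=1201, 757^512=1099, 757^1024=529, 757^2048=619, 757^4096=643, 757^8192=265, 757^16384=823, 757^32768=1063, 757^65536=169, 757^131072=1123, 757^262144=595; 757^475126 = 757^2 * 757^4 * 757^16 * 757^32 * 757^64 * 757^128 * 757^256 * 757^512 * 757^1024 * 757^2048 * 757^4096 * 757^8192 * 757^65536 * 757^131072 * 757^262144 = 445 (mod 1614); answer 445
Stage 3: B2 = 445; m = -21; cross terms: (8*-38 - 36*-21)=452, (36*-16 - -6*-38)=-804, (-6*-21 - 8*-16)=254; twice the area = |-98| = 98; area = 49; boundary points = 1 + 2 + 1 = 4; strictly interior points = area - boundary/2 + 1 = 48; answer 48

48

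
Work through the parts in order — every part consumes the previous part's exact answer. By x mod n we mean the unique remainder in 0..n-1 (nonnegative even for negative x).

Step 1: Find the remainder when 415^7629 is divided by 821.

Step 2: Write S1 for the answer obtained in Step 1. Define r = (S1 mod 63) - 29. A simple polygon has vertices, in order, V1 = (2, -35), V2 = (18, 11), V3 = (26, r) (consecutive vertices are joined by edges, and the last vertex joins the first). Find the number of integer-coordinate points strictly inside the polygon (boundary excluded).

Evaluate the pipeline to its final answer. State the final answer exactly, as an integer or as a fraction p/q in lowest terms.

419

Step 1: squarings mod 821: 415^1=415, 415^2=636, 415^4=564, 415^8=369, 415^16=696, 415^32=26, 415^64=676, 415^128=500, 415^256=416, 415^512=646, 415^1024=248, 415^2048=750, 415^4096=115; 415^7629 = 415^1 * 415^4 * 415^8 * 415^64 * 415^128 * 415^256 * 415^1024 * 415^2048 * 415^4096 = 766 (mod 821); answer 766
Step 2: S1 = 766; r = -19; cross terms: (2*11 - 18*-35)=652, (18*-19 - 26*11)=-628, (26*-35 - 2*-19)=-872; twice the area = |-848| = 848; area = 424; boundary points = 2 + 2 + 8 = 12; strictly interior points = area - boundary/2 + 1 = 419; answer 419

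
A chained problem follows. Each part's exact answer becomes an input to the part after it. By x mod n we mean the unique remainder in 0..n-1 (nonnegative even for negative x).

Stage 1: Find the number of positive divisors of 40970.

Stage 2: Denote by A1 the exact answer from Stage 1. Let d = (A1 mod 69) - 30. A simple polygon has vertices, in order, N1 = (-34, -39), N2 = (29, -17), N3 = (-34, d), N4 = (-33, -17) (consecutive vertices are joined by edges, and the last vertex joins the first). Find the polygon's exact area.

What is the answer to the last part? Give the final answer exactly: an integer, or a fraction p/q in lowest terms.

Stage 1: 40970 = 2 * 5 * 17 * 241; number of divisors = (1+1) * (1+1) * (1+1) * (1+1) = 16; answer 16
Stage 2: A1 = 16; d = -14; cross terms: (-34*-17 - 29*-39)=1709, (29*-14 - -34*-17)=-984, (-34*-17 - -33*-14)=116, (-33*-39 - -34*-17)=709; twice the area = |1550| = 1550; area = 775; answer 775

775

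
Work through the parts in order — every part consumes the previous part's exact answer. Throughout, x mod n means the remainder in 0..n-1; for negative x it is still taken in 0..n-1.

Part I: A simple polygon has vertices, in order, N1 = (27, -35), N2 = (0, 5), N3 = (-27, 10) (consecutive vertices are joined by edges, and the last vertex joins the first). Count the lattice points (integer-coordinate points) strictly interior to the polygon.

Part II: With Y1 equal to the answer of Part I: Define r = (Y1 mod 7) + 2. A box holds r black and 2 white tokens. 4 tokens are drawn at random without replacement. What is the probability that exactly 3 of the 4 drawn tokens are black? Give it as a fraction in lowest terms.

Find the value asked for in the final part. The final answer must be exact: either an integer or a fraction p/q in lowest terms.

Part I: cross terms: (27*5 - 0*-35)=135, (0*10 - -27*5)=135, (-27*-35 - 27*10)=675; twice the area = |945| = 945; area = 945/2; boundary points = 1 + 1 + 9 = 11; strictly interior points = area - boundary/2 + 1 = 468; answer 468
Part II: Y1 = 468; r = 8; total draws C(10,4) = 210; favorable C(8,3)*C(2,1) = 112; P = 8/15; answer 8/15

8/15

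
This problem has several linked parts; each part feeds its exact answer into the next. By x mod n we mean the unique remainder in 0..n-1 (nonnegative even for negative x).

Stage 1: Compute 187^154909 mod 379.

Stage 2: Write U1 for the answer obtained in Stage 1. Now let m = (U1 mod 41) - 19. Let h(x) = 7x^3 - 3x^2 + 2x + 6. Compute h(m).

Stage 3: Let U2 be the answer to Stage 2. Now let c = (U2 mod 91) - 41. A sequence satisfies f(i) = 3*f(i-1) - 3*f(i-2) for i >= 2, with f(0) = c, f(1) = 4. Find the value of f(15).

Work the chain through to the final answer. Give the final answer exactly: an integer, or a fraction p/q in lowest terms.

Stage 1: squarings mod 379: 187^1=187, 187^2=101, 187^4=347, 187^8=266, 187^16=262, 187^32=45, 187^64=130, 187^128=224, 187^256=148, 187^512=301, 187^1024=20, 187^2048=21, 187^4096=62, 187^8192=54, 187^16384=263, 187^32768=191, 187^65536=97, 187^131072=313; 187^154909 = 187^1 * 187^4 * 187^8 * 187^16 * 187^256 * 187^1024 * 187^2048 * 187^4096 * 187^16384 * 187^131072 = 127 (mod 379); answer 127
Stage 2: U1 = 127; m = -15; 7*(-15)^3 - 3*(-15)^2 + 2*(-15)^1 + 6 = (-23625) + (-675) + (-30) + (6) = -24324; answer -24324
Stage 3: U2 = -24324; c = 23; f(2) = 3*(4) - 3*(23) = -57; iterating: f(2)=-57, f(3)=-183, f(4)=-378, f(5)=-585, f(6)=-621, f(7)=-108, f(8)=1539, f(9)=4941, f(10)=10206, f(11)=15795, f(12)=16767, f(13)=2916, f(14)=-41553, f(15)=-133407; answer -133407

-133407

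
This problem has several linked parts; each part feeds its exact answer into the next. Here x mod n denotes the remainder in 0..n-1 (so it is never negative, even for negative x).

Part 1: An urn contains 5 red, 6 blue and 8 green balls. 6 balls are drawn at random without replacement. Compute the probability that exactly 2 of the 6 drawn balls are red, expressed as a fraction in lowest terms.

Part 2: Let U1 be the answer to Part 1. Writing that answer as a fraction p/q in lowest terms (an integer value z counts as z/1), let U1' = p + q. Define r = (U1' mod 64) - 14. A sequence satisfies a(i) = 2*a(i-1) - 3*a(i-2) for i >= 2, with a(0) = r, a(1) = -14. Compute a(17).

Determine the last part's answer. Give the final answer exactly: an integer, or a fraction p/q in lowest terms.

-28574

Part 1: total draws C(19,6) = 27132; favorable C(5,2)*C(14,4) = 10010; P = 715/1938; answer 715/1938
Part 2: U1 = 715/1938; threaded value p + q = 2653; r = 15; a(2) = 2*(-14) - 3*(15) = -73; iterating: a(2)=-73, a(3)=-104, a(4)=11, a(5)=334, a(6)=635, a(7)=268, a(8)=-1369, a(9)=-3542, a(10)=-2977, a(11)=4672, a(12)=18275, a(13)=22534, a(14)=-9757, a(15)=-87116, a(16)=-144961, a(17)=-28574; answer -28574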